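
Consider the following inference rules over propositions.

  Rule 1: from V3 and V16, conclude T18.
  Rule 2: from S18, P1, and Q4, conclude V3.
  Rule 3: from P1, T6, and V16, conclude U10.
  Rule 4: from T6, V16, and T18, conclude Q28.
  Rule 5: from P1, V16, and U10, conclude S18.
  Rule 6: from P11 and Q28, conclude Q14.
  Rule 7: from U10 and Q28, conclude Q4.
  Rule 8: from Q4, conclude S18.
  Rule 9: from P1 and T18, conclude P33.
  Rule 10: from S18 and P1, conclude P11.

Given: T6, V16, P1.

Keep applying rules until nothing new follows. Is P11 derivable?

Yes

From P1, T6, and V16, Rule 3 gives U10.
P1, V16, and U10 hold, so S18 follows (Rule 5).
S18 and P1 hold, so P11 follows (Rule 10).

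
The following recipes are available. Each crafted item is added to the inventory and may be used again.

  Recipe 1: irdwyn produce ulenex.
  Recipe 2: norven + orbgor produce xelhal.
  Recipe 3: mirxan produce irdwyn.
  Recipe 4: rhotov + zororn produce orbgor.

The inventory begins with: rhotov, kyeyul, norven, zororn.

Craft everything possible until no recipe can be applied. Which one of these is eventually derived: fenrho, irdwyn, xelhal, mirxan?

Using Recipe 4, rhotov and zororn make orbgor.
norven + orbgor → xelhal (Recipe 2).
irdwyn would need mirxan (Recipe 3), but mirxan is never obtained. No rule produces mirxan, and it is not given. No rule produces fenrho, and it is not given.

xelhal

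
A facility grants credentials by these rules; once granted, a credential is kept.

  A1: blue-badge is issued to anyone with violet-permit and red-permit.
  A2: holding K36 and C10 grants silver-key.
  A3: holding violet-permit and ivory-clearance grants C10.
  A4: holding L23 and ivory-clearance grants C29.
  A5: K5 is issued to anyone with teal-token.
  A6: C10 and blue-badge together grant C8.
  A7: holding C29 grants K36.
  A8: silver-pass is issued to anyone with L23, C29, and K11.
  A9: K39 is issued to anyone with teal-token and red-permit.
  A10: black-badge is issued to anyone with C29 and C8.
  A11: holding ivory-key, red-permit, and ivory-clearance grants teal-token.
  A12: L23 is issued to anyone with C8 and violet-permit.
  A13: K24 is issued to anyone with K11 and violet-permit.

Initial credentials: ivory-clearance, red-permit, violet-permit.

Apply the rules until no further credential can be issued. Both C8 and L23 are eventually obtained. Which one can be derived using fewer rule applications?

C8

C8: Holding violet-permit and ivory-clearance grants C10 (A3). Holding violet-permit and red-permit grants blue-badge (A1). Holding C10 and blue-badge grants C8 (A6). [3 rule applications]
L23: Holding violet-permit and ivory-clearance grants C10 (A3). Holding violet-permit and red-permit grants blue-badge (A1). Holding C10 and blue-badge grants C8 (A6). Holding C8 and violet-permit grants L23 (A12). [4 rule applications]
C8 needs fewer.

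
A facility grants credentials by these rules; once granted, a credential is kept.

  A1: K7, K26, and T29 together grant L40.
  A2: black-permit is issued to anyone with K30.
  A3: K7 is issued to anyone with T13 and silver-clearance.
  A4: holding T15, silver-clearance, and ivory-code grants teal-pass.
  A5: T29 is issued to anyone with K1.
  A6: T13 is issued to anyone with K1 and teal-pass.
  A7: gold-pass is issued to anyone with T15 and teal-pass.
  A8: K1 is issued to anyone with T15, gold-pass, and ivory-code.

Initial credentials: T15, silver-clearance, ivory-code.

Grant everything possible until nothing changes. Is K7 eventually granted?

Holding T15, silver-clearance, and ivory-code grants teal-pass (A4).
Holding T15 and teal-pass grants gold-pass (A7).
Holding T15, gold-pass, and ivory-code grants K1 (A8).
Holding K1 and teal-pass grants T13 (A6).
Holding T13 and silver-clearance grants K7 (A3).

Yes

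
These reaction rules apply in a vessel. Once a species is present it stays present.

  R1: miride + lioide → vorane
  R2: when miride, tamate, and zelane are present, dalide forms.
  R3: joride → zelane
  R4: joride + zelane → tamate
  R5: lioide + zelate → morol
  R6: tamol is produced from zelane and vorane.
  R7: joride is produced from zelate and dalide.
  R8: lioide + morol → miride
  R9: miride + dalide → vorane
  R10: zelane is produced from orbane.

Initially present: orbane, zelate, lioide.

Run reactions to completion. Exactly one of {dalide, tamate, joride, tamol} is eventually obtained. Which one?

lioide and zelate present → morol forms (R5).
orbane present → zelane forms (R10).
lioide and morol present → miride forms (R8).
miride and lioide present → vorane forms (R1).
zelane and vorane present → tamol forms (R6).
dalide would need miride, tamate, and zelane (R2), but tamate never forms. joride would need zelate and dalide (R7), but dalide never forms. tamate would need joride and zelane (R4), but joride never forms.

tamol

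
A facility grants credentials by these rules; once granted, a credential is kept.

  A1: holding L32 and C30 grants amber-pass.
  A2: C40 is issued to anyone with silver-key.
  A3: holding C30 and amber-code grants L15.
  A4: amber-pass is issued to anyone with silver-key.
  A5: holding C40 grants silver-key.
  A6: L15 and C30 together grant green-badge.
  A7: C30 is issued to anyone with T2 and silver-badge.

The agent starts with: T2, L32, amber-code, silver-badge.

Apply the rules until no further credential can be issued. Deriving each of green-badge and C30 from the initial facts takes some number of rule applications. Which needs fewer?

C30: Holding T2 and silver-badge grants C30 (A7). [1 rule application]
green-badge: Holding T2 and silver-badge grants C30 (A7). Holding C30 and amber-code grants L15 (A3). Holding L15 and C30 grants green-badge (A6). [3 rule applications]
C30 needs fewer.

C30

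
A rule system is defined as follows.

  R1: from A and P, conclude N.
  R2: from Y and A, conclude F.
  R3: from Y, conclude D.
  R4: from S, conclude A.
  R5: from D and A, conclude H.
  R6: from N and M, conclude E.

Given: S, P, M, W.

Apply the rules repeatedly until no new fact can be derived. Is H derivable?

H would need D and A (R5), but D is never established.

No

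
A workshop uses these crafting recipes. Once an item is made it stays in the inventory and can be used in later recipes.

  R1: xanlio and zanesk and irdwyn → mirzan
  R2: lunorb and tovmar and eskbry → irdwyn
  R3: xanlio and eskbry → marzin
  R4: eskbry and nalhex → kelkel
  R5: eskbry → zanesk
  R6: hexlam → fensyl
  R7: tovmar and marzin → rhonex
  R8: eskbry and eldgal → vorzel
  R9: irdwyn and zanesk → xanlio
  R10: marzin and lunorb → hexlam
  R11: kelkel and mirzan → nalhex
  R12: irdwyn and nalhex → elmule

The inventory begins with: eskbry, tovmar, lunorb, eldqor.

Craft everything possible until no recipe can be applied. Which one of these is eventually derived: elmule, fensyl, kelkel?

lunorb and tovmar and eskbry → irdwyn (R2).
Using R5, eskbry makes zanesk.
irdwyn and zanesk → xanlio (R9).
Using R3, xanlio and eskbry make marzin.
Using R10, marzin and lunorb make hexlam.
hexlam → fensyl (R6).
elmule would need irdwyn and nalhex (R12), but nalhex is never obtained. kelkel would need eskbry and nalhex (R4), but nalhex is never obtained.

fensyl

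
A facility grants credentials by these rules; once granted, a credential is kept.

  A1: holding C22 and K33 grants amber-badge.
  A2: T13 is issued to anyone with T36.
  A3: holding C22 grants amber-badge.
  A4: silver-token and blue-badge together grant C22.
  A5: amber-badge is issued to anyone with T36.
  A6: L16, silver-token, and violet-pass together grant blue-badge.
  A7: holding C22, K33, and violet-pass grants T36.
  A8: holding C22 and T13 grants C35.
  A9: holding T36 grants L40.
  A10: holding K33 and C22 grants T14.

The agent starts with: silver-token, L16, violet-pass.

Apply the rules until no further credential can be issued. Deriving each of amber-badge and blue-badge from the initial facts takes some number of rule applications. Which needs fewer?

blue-badge: Holding L16, silver-token, and violet-pass grants blue-badge (A6). [1 rule application]
amber-badge: Holding L16, silver-token, and violet-pass grants blue-badge (A6). Holding silver-token and blue-badge grants C22 (A4). Holding C22 grants amber-badge (A3). [3 rule applications]
blue-badge needs fewer.

blue-badge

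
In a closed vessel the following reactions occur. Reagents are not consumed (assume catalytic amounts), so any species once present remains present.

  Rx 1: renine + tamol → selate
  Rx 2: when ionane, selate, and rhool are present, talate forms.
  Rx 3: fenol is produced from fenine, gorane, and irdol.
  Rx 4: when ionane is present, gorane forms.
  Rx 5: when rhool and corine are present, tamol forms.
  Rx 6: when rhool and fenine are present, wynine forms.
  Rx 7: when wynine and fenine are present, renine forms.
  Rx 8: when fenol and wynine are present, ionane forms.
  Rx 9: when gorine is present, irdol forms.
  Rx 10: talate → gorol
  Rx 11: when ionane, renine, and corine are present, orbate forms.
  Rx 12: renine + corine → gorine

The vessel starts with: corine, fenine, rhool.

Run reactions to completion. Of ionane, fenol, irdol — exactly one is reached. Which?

rhool and fenine present → wynine forms (Rx 6).
wynine and fenine present → renine forms (Rx 7).
renine and corine present → gorine forms (Rx 12).
gorine present → irdol forms (Rx 9).
fenol would need fenine, gorane, and irdol (Rx 3), but gorane never forms. ionane would need fenol and wynine (Rx 8), but fenol never forms.

irdol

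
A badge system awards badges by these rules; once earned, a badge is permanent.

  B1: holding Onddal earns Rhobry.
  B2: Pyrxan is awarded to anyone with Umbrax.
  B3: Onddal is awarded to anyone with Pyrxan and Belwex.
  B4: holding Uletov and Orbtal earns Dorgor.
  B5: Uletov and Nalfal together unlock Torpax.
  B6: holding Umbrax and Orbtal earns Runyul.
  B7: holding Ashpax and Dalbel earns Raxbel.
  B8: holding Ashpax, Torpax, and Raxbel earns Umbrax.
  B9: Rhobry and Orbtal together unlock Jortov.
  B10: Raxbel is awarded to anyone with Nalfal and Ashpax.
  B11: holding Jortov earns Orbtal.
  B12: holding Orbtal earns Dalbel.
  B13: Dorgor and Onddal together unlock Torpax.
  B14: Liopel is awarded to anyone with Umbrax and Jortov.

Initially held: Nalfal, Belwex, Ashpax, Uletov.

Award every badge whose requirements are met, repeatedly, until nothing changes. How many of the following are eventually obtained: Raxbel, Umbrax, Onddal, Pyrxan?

With Uletov and Nalfal, Torpax is earned (B5).
With Nalfal and Ashpax, Raxbel is earned (B10).
With Ashpax, Torpax, and Raxbel, Umbrax is earned (B8).
With Umbrax, Pyrxan is earned (B2).
With Pyrxan and Belwex, Onddal is earned (B3).
Raxbel: reached.
Umbrax: reached.
Onddal: reached.
Pyrxan: reached.
All 4 are reached.

4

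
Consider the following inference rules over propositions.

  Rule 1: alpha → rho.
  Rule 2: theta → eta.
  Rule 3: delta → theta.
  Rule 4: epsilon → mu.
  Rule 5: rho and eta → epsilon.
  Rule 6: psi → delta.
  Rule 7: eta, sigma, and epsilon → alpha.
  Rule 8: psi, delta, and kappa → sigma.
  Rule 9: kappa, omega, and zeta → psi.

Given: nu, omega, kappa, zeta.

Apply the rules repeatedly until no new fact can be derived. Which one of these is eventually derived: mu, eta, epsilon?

From kappa, omega, and zeta, Rule 9 gives psi.
psi holds, so delta follows (Rule 6).
From delta, Rule 3 gives theta.
From theta, Rule 2 gives eta.
epsilon would need rho and eta (Rule 5), but rho is never established. mu would need epsilon (Rule 4), but epsilon is never established.

eta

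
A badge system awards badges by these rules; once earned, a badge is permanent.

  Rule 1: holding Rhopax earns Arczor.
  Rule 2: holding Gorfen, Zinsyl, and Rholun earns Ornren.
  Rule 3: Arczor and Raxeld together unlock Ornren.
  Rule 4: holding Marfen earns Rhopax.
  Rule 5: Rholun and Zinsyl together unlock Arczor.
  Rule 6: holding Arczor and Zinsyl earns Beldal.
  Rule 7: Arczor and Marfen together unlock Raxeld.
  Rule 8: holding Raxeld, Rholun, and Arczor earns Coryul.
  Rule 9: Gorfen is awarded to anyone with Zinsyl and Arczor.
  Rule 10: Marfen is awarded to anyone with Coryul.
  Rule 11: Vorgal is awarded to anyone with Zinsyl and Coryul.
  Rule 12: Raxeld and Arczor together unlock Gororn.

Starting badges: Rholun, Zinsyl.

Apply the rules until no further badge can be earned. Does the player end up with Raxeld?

No

Raxeld would need Arczor and Marfen (Rule 7), but Marfen is never earned.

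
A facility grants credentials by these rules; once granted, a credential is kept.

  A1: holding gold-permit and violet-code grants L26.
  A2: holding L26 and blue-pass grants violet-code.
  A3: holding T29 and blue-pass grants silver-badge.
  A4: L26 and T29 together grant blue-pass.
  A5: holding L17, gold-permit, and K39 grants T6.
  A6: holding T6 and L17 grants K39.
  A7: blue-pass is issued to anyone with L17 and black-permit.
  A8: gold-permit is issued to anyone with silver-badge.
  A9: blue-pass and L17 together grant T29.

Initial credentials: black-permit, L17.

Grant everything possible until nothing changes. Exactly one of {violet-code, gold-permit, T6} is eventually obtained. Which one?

gold-permit

Holding L17 and black-permit grants blue-pass (A7).
Holding blue-pass and L17 grants T29 (A9).
Holding T29 and blue-pass grants silver-badge (A3).
Holding silver-badge grants gold-permit (A8).
T6 would need L17, gold-permit, and K39 (A5), but K39 is never granted. violet-code would need L26 and blue-pass (A2), but L26 is never granted.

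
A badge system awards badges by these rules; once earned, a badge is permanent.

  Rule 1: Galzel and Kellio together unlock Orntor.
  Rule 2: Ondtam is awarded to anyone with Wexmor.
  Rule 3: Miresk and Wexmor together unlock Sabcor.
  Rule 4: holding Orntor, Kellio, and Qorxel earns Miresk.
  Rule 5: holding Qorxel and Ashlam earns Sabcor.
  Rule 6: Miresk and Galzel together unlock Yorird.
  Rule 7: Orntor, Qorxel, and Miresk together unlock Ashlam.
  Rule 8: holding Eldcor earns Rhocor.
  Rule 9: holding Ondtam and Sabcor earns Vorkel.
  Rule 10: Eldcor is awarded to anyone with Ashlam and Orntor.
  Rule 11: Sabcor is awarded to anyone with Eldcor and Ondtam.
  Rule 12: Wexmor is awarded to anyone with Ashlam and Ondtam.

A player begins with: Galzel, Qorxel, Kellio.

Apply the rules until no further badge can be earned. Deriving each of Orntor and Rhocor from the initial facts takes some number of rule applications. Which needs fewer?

Orntor: With Galzel and Kellio, Orntor is earned (Rule 1). [1 rule application]
Rhocor: With Galzel and Kellio, Orntor is earned (Rule 1). With Orntor, Kellio, and Qorxel, Miresk is earned (Rule 4). With Orntor, Qorxel, and Miresk, Ashlam is earned (Rule 7). With Ashlam and Orntor, Eldcor is earned (Rule 10). With Eldcor, Rhocor is earned (Rule 8). [5 rule applications]
Orntor needs fewer.

Orntor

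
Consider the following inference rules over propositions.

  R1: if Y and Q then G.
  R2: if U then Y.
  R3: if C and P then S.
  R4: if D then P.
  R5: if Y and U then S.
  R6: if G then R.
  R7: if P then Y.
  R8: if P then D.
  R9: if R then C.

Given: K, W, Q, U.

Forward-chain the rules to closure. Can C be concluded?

Yes

U holds, so Y follows (R2).
From Y and Q, R1 gives G.
From G, R6 gives R.
R holds, so C follows (R9).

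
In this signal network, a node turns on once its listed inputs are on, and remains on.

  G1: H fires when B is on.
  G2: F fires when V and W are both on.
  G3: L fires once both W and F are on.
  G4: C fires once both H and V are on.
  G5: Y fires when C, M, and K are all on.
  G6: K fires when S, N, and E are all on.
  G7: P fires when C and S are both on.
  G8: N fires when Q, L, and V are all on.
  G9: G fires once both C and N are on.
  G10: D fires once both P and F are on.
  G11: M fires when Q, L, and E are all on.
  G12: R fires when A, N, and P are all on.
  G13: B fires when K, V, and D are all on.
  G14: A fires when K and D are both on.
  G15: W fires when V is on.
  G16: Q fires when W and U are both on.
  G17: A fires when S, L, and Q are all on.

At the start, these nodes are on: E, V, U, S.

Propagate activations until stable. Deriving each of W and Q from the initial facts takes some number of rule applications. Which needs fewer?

W

W: V is on, so W fires (G15). [1 rule application]
Q: G15: V on → W on. W and U are on, so Q fires (G16). [2 rule applications]
W needs fewer.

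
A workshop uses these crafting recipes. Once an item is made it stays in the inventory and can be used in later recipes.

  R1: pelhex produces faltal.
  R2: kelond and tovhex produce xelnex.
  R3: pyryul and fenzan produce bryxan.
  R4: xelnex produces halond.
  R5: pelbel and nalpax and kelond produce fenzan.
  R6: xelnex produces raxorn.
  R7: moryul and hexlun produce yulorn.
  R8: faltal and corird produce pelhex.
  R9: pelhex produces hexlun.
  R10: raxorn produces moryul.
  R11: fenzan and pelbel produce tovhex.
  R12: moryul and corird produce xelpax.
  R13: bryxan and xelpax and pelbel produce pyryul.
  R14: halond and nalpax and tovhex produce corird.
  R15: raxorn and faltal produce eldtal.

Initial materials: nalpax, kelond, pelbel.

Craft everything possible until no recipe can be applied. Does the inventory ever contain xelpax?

Using R5, pelbel, nalpax, and kelond make fenzan.
Using R11, fenzan and pelbel make tovhex.
kelond and tovhex → xelnex (R2).
Using R6, xelnex makes raxorn.
Using R4, xelnex makes halond.
halond and nalpax and tovhex → corird (R14).
Using R10, raxorn makes moryul.
moryul and corird → xelpax (R12).

Yes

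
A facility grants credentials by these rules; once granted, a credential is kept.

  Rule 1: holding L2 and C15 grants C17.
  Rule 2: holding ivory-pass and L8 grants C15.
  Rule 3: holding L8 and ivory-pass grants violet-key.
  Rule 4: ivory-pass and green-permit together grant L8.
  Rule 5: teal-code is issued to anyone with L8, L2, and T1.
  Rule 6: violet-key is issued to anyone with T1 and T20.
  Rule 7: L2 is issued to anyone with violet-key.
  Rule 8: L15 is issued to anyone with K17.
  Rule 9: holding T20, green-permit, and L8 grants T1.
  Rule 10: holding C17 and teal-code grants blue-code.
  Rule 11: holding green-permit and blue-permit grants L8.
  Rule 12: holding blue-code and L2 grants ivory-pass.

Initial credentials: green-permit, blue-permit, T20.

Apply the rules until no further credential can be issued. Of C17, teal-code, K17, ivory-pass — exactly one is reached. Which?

teal-code

Holding green-permit and blue-permit grants L8 (Rule 11).
Holding T20, green-permit, and L8 grants T1 (Rule 9).
Holding T1 and T20 grants violet-key (Rule 6).
Holding violet-key grants L2 (Rule 7).
Holding L8, L2, and T1 grants teal-code (Rule 5).
No rule produces K17, and it is not given. ivory-pass would need blue-code and L2 (Rule 12), but blue-code is never granted. C17 would need L2 and C15 (Rule 1), but C15 is never granted.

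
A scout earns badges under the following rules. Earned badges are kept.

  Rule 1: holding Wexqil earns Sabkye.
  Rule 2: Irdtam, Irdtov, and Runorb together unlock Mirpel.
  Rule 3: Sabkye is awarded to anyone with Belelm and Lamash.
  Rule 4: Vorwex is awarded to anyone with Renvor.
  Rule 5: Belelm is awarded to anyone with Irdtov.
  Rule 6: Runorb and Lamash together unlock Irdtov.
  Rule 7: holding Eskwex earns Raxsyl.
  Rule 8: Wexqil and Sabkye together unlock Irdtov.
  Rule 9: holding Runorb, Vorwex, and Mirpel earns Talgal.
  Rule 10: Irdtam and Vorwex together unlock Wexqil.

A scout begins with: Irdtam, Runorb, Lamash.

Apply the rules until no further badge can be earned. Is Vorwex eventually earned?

No

Vorwex would need Renvor (Rule 4), but Renvor is never earned.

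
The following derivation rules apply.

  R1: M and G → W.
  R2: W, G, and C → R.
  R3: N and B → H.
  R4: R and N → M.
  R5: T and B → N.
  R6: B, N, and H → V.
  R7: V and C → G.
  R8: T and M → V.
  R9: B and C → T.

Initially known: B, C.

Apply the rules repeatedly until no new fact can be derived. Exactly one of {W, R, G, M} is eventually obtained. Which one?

B and C hold, so T follows (R9).
From T and B, R5 gives N.
From N and B, R3 gives H.
From B, N, and H, R6 gives V.
V and C hold, so G follows (R7).
M would need R and N (R4), but R is never established. W would need M and G (R1), but M is never established. R would need W, G, and C (R2), but W is never established.

G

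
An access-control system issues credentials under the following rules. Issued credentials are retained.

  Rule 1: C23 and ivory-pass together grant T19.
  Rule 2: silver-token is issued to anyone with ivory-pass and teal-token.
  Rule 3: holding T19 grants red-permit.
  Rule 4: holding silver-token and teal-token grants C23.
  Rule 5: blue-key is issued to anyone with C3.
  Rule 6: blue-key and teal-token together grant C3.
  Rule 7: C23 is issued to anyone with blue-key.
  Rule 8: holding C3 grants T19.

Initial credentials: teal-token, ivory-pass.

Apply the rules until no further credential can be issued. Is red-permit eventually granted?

Yes

Holding ivory-pass and teal-token grants silver-token (Rule 2).
Holding silver-token and teal-token grants C23 (Rule 4).
Holding C23 and ivory-pass grants T19 (Rule 1).
Holding T19 grants red-permit (Rule 3).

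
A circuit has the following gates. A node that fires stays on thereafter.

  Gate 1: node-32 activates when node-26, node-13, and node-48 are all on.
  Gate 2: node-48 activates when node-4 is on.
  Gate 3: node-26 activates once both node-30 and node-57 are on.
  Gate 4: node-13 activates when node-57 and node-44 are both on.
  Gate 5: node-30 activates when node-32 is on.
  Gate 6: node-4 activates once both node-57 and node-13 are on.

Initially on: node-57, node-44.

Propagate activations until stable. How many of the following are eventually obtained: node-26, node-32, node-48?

1

Gate 4: node-57 and node-44 on → node-13 on.
Gate 6: node-57 and node-13 on → node-4 on.
node-4 is on, so node-48 activates (Gate 2).
node-26 would need node-30 and node-57 (Gate 3), but node-30 never turns on.
node-32 would need node-26, node-13, and node-48 (Gate 1), but node-26 never turns on.
node-48: reached.
Reached: node-48 — 1 of the 3.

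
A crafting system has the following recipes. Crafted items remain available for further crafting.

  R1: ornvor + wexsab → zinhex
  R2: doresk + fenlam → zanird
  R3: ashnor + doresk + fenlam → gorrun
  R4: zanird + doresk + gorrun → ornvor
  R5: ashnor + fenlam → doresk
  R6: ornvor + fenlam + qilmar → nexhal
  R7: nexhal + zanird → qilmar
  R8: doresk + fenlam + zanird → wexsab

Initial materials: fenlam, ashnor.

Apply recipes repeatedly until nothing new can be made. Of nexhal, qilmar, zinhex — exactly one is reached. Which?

Using R5, ashnor and fenlam make doresk.
Using R2, doresk and fenlam make zanird.
Using R3, ashnor, doresk, and fenlam make gorrun.
doresk + fenlam + zanird → wexsab (R8).
Using R4, zanird, doresk, and gorrun make ornvor.
ornvor + wexsab → zinhex (R1).
qilmar would need nexhal and zanird (R7), but nexhal is never obtained. nexhal would need ornvor, fenlam, and qilmar (R6), but qilmar is never obtained.

zinhex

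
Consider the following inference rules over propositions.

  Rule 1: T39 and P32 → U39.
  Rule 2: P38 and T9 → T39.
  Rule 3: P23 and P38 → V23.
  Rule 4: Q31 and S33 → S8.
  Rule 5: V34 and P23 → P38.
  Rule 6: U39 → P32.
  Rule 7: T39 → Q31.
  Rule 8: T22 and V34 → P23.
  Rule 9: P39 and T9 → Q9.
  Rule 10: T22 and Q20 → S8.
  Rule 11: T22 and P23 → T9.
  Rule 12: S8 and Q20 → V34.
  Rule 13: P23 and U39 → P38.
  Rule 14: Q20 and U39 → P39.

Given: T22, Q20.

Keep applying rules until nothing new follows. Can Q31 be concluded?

Yes

T22 and Q20 hold, so S8 follows (Rule 10).
S8 and Q20 hold, so V34 follows (Rule 12).
From T22 and V34, Rule 8 gives P23.
From V34 and P23, Rule 5 gives P38.
T22 and P23 hold, so T9 follows (Rule 11).
P38 and T9 hold, so T39 follows (Rule 2).
From T39, Rule 7 gives Q31.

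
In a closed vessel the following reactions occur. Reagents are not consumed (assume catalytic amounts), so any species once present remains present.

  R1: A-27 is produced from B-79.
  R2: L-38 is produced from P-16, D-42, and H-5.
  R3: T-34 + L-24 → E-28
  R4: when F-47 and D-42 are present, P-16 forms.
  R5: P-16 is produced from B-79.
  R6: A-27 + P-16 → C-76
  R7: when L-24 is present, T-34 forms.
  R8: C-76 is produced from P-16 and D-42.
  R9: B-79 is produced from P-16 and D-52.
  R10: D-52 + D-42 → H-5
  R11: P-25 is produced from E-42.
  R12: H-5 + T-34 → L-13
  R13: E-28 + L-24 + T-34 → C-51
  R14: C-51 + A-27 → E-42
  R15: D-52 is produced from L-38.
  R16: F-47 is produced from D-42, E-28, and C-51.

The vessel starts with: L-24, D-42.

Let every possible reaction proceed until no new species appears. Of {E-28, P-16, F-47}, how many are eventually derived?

L-24 present → T-34 forms (R7).
T-34 and L-24 present → E-28 forms (R3).
E-28, L-24, and T-34 present → C-51 forms (R13).
D-42, E-28, and C-51 present → F-47 forms (R16).
F-47 and D-42 present → P-16 forms (R4).
E-28: reached.
P-16: reached.
F-47: reached.
All 3 are reached.

3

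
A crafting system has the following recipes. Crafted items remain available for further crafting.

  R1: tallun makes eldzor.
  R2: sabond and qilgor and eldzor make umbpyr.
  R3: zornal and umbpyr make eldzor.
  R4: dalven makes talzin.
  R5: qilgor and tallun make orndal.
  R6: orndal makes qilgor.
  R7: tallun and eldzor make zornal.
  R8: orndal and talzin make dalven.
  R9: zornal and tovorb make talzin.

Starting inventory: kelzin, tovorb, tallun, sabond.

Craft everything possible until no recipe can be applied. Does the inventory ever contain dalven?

dalven would need orndal and talzin (R8), but orndal is never obtained.

No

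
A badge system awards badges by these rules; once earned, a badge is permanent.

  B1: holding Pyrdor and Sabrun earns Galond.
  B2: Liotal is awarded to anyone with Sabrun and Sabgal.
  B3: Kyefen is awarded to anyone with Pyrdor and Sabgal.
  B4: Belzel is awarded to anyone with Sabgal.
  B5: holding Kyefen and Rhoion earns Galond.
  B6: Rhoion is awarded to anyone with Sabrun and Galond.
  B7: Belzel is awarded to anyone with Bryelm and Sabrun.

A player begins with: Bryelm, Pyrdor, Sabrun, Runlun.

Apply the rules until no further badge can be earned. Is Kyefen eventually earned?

No

Kyefen would need Pyrdor and Sabgal (B3), but Sabgal is never earned.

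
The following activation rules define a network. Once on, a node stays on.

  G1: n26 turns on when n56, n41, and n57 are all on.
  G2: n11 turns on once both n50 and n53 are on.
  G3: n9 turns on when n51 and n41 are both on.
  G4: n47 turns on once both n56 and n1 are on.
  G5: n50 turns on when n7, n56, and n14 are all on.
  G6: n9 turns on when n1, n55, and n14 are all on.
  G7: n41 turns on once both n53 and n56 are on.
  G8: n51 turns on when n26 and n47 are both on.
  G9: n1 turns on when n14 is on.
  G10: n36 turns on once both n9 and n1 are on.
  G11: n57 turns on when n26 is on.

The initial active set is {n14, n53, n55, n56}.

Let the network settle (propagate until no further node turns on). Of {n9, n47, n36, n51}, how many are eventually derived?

G9: n14 on → n1 on.
n56 and n1 are on, so n47 turns on (G4).
n1, n55, and n14 are on, so n9 turns on (G6).
n9 and n1 are on, so n36 turns on (G10).
n9: reached.
n47: reached.
n36: reached.
n51 would need n26 and n47 (G8), but n26 never turns on.
Reached: n9, n47, and n36 — 3 of the 4.

3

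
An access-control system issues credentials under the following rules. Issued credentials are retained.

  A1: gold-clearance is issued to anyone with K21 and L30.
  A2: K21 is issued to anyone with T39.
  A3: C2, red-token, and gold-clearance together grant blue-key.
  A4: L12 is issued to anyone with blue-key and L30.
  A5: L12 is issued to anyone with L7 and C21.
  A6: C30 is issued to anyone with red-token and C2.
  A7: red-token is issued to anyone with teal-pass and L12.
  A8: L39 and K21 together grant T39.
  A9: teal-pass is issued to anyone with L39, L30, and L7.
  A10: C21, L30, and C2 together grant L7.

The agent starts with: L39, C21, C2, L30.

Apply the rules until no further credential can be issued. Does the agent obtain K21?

K21 would need T39 (A2), but T39 is never granted.

No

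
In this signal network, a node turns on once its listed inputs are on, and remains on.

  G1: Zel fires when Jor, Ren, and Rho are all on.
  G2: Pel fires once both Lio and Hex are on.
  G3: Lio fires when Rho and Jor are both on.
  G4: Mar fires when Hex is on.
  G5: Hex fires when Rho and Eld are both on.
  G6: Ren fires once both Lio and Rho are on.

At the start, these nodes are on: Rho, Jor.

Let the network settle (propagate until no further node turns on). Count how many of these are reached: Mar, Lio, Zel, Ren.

3

Rho and Jor are on, so Lio fires (G3).
Lio and Rho are on, so Ren fires (G6).
Jor, Ren, and Rho are on, so Zel fires (G1).
Mar would need Hex (G4), but Hex never turns on.
Lio: reached.
Zel: reached.
Ren: reached.
Reached: Lio, Zel, and Ren — 3 of the 4.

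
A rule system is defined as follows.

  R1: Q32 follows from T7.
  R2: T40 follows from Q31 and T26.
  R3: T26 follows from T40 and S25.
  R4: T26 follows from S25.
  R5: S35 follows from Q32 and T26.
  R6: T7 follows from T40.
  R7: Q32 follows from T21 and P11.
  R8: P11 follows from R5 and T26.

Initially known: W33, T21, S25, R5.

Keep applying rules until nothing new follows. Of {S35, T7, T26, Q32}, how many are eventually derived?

3

S25 holds, so T26 follows (R4).
R5 and T26 hold, so P11 follows (R8).
T21 and P11 hold, so Q32 follows (R7).
From Q32 and T26, R5 gives S35.
S35: reached.
T7 would need T40 (R6), but T40 is never established.
T26: reached.
Q32: reached.
Reached: S35, T26, and Q32 — 3 of the 4.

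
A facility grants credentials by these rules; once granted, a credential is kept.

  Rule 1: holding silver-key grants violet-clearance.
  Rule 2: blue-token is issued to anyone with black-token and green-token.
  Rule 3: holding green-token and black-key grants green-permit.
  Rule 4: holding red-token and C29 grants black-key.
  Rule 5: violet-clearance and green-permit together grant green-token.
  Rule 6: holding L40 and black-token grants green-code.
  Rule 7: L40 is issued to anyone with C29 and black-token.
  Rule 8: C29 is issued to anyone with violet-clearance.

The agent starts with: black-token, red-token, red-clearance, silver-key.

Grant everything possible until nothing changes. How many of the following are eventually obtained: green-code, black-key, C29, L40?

Holding silver-key grants violet-clearance (Rule 1).
Holding violet-clearance grants C29 (Rule 8).
Holding C29 and black-token grants L40 (Rule 7).
Holding red-token and C29 grants black-key (Rule 4).
Holding L40 and black-token grants green-code (Rule 6).
green-code: reached.
black-key: reached.
C29: reached.
L40: reached.
All 4 are reached.

4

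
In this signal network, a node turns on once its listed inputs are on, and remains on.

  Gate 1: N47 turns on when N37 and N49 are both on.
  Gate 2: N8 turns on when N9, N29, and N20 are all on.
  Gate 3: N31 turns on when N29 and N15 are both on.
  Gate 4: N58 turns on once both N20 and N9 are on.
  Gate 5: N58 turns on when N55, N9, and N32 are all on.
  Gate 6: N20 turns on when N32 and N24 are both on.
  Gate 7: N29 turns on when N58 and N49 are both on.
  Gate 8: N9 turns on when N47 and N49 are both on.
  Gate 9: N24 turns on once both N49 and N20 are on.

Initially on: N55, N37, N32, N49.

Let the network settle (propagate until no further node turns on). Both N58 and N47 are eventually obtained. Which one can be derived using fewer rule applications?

N47: Gate 1: N37 and N49 on → N47 on. [1 rule application]
N58: Gate 1: N37 and N49 on → N47 on. Gate 8: N47 and N49 on → N9 on. Gate 5: N55, N9, and N32 on → N58 on. [3 rule applications]
N47 needs fewer.

N47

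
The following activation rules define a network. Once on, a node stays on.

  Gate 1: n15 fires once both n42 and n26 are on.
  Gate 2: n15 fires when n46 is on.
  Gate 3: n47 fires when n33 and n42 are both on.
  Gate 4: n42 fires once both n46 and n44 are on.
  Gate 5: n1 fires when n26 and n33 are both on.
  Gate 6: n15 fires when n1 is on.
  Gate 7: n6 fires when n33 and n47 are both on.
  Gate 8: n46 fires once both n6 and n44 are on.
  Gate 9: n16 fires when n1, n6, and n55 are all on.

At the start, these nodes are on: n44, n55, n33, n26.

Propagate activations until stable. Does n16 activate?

No

n16 would need n1, n6, and n55 (Gate 9), but n6 never turns on.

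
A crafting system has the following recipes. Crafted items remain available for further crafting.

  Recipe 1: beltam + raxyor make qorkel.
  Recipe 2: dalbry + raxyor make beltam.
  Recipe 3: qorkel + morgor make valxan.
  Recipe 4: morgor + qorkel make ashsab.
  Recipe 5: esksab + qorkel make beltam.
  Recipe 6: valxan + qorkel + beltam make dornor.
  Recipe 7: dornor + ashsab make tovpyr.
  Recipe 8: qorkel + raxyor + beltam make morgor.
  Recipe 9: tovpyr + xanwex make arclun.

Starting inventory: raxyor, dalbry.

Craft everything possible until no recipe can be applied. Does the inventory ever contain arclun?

No

arclun would need tovpyr and xanwex (Recipe 9), but xanwex is never obtained.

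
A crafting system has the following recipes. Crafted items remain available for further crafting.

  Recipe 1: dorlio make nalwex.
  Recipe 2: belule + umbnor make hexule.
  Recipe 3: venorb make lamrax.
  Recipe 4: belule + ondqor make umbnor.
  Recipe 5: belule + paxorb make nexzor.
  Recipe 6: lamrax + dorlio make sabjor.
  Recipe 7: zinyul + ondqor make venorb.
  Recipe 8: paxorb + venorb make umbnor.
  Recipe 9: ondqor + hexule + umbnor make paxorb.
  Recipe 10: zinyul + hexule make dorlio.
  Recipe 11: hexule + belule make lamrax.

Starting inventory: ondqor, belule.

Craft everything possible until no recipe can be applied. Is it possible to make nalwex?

nalwex would need dorlio (Recipe 1), but dorlio is never obtained.

No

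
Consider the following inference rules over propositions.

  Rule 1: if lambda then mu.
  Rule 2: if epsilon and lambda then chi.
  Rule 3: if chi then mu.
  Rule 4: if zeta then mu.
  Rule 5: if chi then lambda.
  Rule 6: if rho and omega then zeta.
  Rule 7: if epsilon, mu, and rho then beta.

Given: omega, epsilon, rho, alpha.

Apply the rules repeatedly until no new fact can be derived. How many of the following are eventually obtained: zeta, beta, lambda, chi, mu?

From rho and omega, Rule 6 gives zeta.
zeta holds, so mu follows (Rule 4).
From epsilon, mu, and rho, Rule 7 gives beta.
zeta: reached.
beta: reached.
lambda would need chi (Rule 5), but chi is never established.
chi would need epsilon and lambda (Rule 2), but lambda is never established.
mu: reached.
Reached: zeta, beta, and mu — 3 of the 5.

3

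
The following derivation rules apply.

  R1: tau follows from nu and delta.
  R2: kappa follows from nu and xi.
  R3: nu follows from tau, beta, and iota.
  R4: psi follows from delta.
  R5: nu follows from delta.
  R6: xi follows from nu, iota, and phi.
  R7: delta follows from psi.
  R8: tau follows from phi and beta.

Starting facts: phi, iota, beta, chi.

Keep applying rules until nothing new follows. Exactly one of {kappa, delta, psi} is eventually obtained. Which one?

kappa

phi and beta hold, so tau follows (R8).
From tau, beta, and iota, R3 gives nu.
From nu, iota, and phi, R6 gives xi.
From nu and xi, R2 gives kappa.
delta would need psi (R7), but psi is never established. psi would need delta (R4), but delta is never established.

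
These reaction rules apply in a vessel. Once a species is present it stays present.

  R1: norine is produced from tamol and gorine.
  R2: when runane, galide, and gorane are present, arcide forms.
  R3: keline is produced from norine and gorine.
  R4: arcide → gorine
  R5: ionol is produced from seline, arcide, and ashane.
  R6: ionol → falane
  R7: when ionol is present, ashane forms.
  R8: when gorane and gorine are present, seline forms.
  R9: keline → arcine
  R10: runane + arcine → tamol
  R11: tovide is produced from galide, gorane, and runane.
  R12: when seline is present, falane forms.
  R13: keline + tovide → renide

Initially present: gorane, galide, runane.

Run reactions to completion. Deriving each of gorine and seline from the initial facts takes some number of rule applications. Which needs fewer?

gorine: runane, galide, and gorane present → arcide forms (R2). arcide present → gorine forms (R4). [2 rule applications]
seline: runane, galide, and gorane present → arcide forms (R2). arcide present → gorine forms (R4). gorane and gorine present → seline forms (R8). [3 rule applications]
gorine needs fewer.

gorine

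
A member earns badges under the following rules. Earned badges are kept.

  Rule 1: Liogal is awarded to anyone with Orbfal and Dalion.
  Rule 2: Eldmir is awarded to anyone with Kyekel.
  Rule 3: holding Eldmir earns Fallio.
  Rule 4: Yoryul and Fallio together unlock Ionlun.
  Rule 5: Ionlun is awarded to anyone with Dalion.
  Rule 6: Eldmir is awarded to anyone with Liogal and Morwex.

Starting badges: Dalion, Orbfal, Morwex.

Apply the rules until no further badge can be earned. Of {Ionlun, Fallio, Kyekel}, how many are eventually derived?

2

With Dalion, Ionlun is earned (Rule 5).
With Orbfal and Dalion, Liogal is earned (Rule 1).
With Liogal and Morwex, Eldmir is earned (Rule 6).
With Eldmir, Fallio is earned (Rule 3).
Ionlun: reached.
Fallio: reached.
No rule produces Kyekel, and it is not given.
Reached: Ionlun and Fallio — 2 of the 3.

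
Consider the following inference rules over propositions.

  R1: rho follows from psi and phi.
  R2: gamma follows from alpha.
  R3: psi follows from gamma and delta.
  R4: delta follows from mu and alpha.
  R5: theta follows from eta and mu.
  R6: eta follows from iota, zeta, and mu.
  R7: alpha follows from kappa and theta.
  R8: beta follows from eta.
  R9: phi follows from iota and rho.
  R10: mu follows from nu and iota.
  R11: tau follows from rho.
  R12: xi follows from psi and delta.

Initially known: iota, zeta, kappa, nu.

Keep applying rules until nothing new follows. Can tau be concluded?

No

tau would need rho (R11), but rho is never established.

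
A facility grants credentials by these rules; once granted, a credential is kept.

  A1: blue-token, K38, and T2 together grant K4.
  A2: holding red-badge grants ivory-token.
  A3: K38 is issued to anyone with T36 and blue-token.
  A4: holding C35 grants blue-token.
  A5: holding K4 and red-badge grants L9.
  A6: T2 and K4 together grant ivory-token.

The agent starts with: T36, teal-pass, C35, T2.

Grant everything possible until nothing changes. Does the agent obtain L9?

L9 would need K4 and red-badge (A5), but red-badge is never granted.

No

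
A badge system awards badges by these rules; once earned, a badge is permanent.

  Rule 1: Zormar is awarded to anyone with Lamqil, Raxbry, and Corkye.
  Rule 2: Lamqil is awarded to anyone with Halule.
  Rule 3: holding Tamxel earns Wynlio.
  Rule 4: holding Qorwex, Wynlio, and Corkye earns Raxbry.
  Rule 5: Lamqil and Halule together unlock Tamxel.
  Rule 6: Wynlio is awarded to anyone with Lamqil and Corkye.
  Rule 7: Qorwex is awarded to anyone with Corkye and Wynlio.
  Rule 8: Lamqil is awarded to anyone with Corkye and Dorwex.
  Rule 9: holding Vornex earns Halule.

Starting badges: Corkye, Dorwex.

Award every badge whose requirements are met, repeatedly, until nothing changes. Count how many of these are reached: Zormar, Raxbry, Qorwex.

3

With Corkye and Dorwex, Lamqil is earned (Rule 8).
With Lamqil and Corkye, Wynlio is earned (Rule 6).
With Corkye and Wynlio, Qorwex is earned (Rule 7).
With Qorwex, Wynlio, and Corkye, Raxbry is earned (Rule 4).
With Lamqil, Raxbry, and Corkye, Zormar is earned (Rule 1).
Zormar: reached.
Raxbry: reached.
Qorwex: reached.
All 3 are reached.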